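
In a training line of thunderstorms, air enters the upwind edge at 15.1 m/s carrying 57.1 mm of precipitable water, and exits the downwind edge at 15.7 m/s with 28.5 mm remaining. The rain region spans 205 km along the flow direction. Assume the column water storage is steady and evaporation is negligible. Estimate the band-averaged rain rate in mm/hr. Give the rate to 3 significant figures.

R ≈ 7.28 mm/hr

Column moisture flux per unit crosswind length is F = V × PW.
Inflow: F_in = 15.1 × 57.1 = 862.21 mm·m/s
Outflow: F_out = 15.7 × 28.5 = 447.45 mm·m/s
Steady-state rate R = (F_in − F_out)/L = (862.21 − 447.45) / 205000 m = 2.023e-03 mm/s.
R = 2.023e-03 × 3600 = 7.28 mm/hr.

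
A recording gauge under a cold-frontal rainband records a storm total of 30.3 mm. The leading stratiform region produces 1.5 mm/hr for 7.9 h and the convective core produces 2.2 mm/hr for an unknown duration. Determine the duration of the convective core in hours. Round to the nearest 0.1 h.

duration ≈ 8.4 h

Known phases: 1.5 × 7.9 = 11.85 mm.
Remaining depth = 30.3 − 11.85 = 18.45 mm.
Duration = 18.45 / 2.2 = 8.4 h.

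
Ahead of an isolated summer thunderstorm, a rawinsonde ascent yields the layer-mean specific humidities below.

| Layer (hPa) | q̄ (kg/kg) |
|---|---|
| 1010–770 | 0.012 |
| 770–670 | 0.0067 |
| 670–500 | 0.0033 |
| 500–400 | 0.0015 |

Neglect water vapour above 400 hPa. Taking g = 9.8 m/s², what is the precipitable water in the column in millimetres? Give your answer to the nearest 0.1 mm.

Precipitable water is the column-integrated vapour mass per unit area: PW = (1/g) Σ q̄ Δp, with q in kg/kg and Δp in Pa (1 kg/m² of water = 1 mm).
Layer 1010–770 hPa: Δp = 240 hPa = 24000 Pa, q̄ = 0.012 kg/kg → 0.012 × 24000 / 9.8 = 29.39 mm
Layer 770–670 hPa: Δp = 100 hPa = 10000 Pa, q̄ = 0.0067 kg/kg → 0.0067 × 10000 / 9.8 = 6.84 mm
Layer 670–500 hPa: Δp = 170 hPa = 17000 Pa, q̄ = 0.0033 kg/kg → 0.0033 × 17000 / 9.8 = 5.72 mm
Layer 500–400 hPa: Δp = 100 hPa = 10000 Pa, q̄ = 0.0015 kg/kg → 0.0015 × 10000 / 9.8 = 1.53 mm
PW = 29.39 + 6.84 + 5.72 + 1.53 = 43.48 ≈ 43.5 mm.

PW ≈ 43.5 mm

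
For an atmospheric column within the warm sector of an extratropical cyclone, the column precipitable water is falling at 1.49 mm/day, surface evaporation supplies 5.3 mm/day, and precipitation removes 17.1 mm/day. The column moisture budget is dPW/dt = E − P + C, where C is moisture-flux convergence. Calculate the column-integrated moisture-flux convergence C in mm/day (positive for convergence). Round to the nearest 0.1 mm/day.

C ≈ 10.3 mm/day

dPW/dt = -1.49 mm/day.
C = dPW/dt − E + P = (-1.49) − 5.3 + 17.1 = 10.3 mm/day.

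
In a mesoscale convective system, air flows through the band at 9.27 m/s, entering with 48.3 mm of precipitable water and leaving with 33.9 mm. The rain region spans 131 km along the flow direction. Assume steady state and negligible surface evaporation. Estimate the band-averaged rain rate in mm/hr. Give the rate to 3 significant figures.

R ≈ 3.67 mm/hr

Column moisture flux per unit crosswind length is F = V × PW.
Inflow: F_in = 9.27 × 48.3 = 447.741 mm·m/s
Outflow: F_out = 9.27 × 33.9 = 314.253 mm·m/s
Steady-state rate R = (F_in − F_out)/L = (447.741 − 314.253) / 131000 m = 1.019e-03 mm/s.
R = 1.019e-03 × 3600 = 3.67 mm/hr.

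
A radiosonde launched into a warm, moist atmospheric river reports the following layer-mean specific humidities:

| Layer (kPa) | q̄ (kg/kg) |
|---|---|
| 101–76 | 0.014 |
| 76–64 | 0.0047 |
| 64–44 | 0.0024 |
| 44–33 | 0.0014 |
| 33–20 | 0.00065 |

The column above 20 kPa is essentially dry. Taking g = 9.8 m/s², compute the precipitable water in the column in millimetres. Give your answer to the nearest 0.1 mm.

Precipitable water is the column-integrated vapour mass per unit area: PW = (1/g) Σ q̄ Δp, with q in kg/kg and Δp in Pa (1 kg/m² of water = 1 mm).
Layer 101–76 kPa: Δp = 250 hPa = 25000 Pa, q̄ = 0.014 kg/kg → 0.014 × 25000 / 9.8 = 35.71 mm
Layer 76–64 kPa: Δp = 120 hPa = 12000 Pa, q̄ = 0.0047 kg/kg → 0.0047 × 12000 / 9.8 = 5.76 mm
Layer 64–44 kPa: Δp = 200 hPa = 20000 Pa, q̄ = 0.0024 kg/kg → 0.0024 × 20000 / 9.8 = 4.90 mm
Layer 44–33 kPa: Δp = 110 hPa = 11000 Pa, q̄ = 0.0014 kg/kg → 0.0014 × 11000 / 9.8 = 1.57 mm
Layer 33–20 kPa: Δp = 130 hPa = 13000 Pa, q̄ = 0.00065 kg/kg → 0.00065 × 13000 / 9.8 = 0.86 mm
PW = 35.71 + 5.76 + 4.90 + 1.57 + 0.86 = 48.80 ≈ 48.8 mm.

PW ≈ 48.8 mm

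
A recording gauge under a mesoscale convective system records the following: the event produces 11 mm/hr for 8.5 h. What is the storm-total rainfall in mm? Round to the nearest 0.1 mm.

total ≈ 93.5 mm

Total = Σ Rᵢ Δtᵢ = 11 × 8.5
      = 93.5 = 93.5 mm.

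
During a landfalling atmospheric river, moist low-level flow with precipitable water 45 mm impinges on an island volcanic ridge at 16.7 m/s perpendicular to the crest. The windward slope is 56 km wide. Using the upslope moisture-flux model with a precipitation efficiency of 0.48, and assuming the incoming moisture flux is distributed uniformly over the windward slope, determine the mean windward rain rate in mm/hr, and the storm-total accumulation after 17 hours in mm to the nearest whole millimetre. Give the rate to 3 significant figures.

Incoming column moisture flux per unit ridge length: F = V × PW = 16.7 × 45 = 751.5 mm·m/s.
Spread over the 56 km slope with efficiency ε = 0.48: R = ε·F/W = 0.48 × 751.5 / 56000 m = 6.441e-03 mm/s.
R = 6.441e-03 × 3600 = 23.2 mm/hr.
Over 17 h: total = 23.2 × 17 = 394.4 ≈ 394 mm.

R ≈ 23.2 mm/hr; total ≈ 394 mm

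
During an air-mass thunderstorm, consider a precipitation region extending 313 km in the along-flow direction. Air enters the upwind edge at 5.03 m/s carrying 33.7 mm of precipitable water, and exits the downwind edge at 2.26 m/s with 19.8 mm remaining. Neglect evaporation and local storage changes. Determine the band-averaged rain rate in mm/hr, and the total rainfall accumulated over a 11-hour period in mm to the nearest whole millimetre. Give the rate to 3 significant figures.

Column moisture flux per unit crosswind length is F = V × PW.
Inflow: F_in = 5.03 × 33.7 = 169.511 mm·m/s
Outflow: F_out = 2.26 × 19.8 = 44.748 mm·m/s
Steady-state rate R = (F_in − F_out)/L = (169.511 − 44.748) / 313000 m = 3.986e-04 mm/s.
R = 3.986e-04 × 3600 = 1.43 mm/hr.
Over 11 h: total = 1.43 × 11 = 15.73 ≈ 16 mm.

R ≈ 1.43 mm/hr; total ≈ 16 mm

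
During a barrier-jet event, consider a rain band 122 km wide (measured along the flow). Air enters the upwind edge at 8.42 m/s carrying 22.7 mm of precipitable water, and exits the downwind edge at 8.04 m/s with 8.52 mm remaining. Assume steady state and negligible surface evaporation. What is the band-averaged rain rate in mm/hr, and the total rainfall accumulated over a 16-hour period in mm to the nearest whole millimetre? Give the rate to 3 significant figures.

Column moisture flux per unit crosswind length is F = V × PW.
Inflow: F_in = 8.42 × 22.7 = 191.134 mm·m/s
Outflow: F_out = 8.04 × 8.52 = 68.5008 mm·m/s
Steady-state rate R = (F_in − F_out)/L = (191.134 − 68.5008) / 122000 m = 1.005e-03 mm/s.
R = 1.005e-03 × 3600 = 3.62 mm/hr.
Over 16 h: total = 3.62 × 16 = 57.92 ≈ 58 mm.

R ≈ 3.62 mm/hr; total ≈ 58 mm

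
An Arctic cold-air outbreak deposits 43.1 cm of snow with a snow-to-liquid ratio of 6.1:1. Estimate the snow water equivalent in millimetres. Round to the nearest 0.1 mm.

SWE = snow depth / ratio = 43.1 cm / 6.1 = 7.066 cm = 70.7 mm.

SWE ≈ 70.7 mm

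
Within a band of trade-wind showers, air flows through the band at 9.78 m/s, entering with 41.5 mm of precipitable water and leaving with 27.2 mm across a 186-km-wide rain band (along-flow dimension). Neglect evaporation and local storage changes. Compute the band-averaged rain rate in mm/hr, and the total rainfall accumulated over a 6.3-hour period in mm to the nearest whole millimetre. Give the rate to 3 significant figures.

R ≈ 2.71 mm/hr; total ≈ 17 mm

Column moisture flux per unit crosswind length is F = V × PW.
Inflow: F_in = 9.78 × 41.5 = 405.87 mm·m/s
Outflow: F_out = 9.78 × 27.2 = 266.016 mm·m/s
Steady-state rate R = (F_in − F_out)/L = (405.87 − 266.016) / 186000 m = 7.519e-04 mm/s.
R = 7.519e-04 × 3600 = 2.71 mm/hr.
Over 6.3 h: total = 2.71 × 6.3 = 17.073 ≈ 17 mm.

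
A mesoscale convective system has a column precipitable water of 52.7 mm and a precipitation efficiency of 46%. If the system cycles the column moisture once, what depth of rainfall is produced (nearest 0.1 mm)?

rainfall ≈ 24.2 mm

Rainfall = ε × PW = 0.46 × 52.7 = 24.2 mm.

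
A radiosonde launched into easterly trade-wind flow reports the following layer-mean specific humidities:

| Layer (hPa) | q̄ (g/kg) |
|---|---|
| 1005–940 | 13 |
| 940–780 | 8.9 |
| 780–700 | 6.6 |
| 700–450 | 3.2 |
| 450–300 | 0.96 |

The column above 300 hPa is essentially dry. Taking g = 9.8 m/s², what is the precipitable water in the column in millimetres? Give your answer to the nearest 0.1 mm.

Precipitable water is the column-integrated vapour mass per unit area: PW = (1/g) Σ q̄ Δp, with q in kg/kg and Δp in Pa (1 kg/m² of water = 1 mm).
Layer 1005–940 hPa: Δp = 65 hPa = 6500 Pa, q̄ = 0.013 kg/kg → 0.013 × 6500 / 9.8 = 8.62 mm
Layer 940–780 hPa: Δp = 160 hPa = 16000 Pa, q̄ = 0.0089 kg/kg → 0.0089 × 16000 / 9.8 = 14.53 mm
Layer 780–700 hPa: Δp = 80 hPa = 8000 Pa, q̄ = 0.0066 kg/kg → 0.0066 × 8000 / 9.8 = 5.39 mm
Layer 700–450 hPa: Δp = 250 hPa = 25000 Pa, q̄ = 0.0032 kg/kg → 0.0032 × 25000 / 9.8 = 8.16 mm
Layer 450–300 hPa: Δp = 150 hPa = 15000 Pa, q̄ = 0.00096 kg/kg → 0.00096 × 15000 / 9.8 = 1.47 mm
PW = 8.62 + 14.53 + 5.39 + 8.16 + 1.47 = 38.17 ≈ 38.2 mm.

PW ≈ 38.2 mm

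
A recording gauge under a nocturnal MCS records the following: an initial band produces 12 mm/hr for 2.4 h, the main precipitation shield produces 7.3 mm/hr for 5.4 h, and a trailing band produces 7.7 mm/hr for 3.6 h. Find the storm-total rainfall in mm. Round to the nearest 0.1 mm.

total ≈ 95.9 mm

Total = Σ Rᵢ Δtᵢ = 12 × 2.4 + 7.3 × 5.4 + 7.7 × 3.6
      = 28.8 + 39.42 + 27.72 = 95.9 mm.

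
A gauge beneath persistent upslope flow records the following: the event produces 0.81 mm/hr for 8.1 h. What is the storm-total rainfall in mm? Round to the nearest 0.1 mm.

Total = Σ Rᵢ Δtᵢ = 0.81 × 8.1
      = 6.561 = 6.6 mm.

total ≈ 6.6 mm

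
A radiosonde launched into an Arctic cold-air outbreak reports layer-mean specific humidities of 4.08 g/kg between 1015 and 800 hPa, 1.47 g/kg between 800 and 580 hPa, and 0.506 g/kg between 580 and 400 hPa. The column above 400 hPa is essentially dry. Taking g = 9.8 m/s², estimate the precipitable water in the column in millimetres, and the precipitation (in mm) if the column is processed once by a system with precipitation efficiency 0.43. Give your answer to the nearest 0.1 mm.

PW ≈ 13.2 mm; precipitation ≈ 5.7 mm

Precipitable water is the column-integrated vapour mass per unit area: PW = (1/g) Σ q̄ Δp, with q in kg/kg and Δp in Pa (1 kg/m² of water = 1 mm).
Layer 1015–800 hPa: Δp = 215 hPa = 21500 Pa, q̄ = 0.00408 kg/kg → 0.00408 × 21500 / 9.8 = 8.95 mm
Layer 800–580 hPa: Δp = 220 hPa = 22000 Pa, q̄ = 0.00147 kg/kg → 0.00147 × 22000 / 9.8 = 3.30 mm
Layer 580–400 hPa: Δp = 180 hPa = 18000 Pa, q̄ = 0.000506 kg/kg → 0.000506 × 18000 / 9.8 = 0.93 mm
PW = 8.95 + 3.30 + 0.93 = 13.18 ≈ 13.2 mm.
Precipitation = ε × PW = 0.43 × 13.2 = 5.7 mm.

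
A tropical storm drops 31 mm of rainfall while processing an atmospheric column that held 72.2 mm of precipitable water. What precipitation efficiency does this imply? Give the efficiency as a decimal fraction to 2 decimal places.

ε = rainfall / PW = 31 / 72.2 = 0.43.

ε ≈ 0.43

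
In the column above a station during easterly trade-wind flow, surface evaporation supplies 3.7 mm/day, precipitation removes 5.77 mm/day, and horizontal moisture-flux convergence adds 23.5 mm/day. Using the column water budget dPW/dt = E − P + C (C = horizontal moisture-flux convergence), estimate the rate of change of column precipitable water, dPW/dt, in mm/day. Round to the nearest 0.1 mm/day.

dPW/dt = E − P + C = 3.7 − 5.77 + (23.5) = 21.4 mm/day.

dPW/dt ≈ 21.4 mm/day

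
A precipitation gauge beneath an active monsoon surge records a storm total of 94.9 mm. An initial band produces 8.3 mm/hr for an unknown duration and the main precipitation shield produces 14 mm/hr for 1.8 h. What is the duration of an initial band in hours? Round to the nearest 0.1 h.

duration ≈ 8.4 h

Known phases: 14 × 1.8 = 25.2 mm.
Remaining depth = 94.9 − 25.2 = 69.7 mm.
Duration = 69.7 / 8.3 = 8.4 h.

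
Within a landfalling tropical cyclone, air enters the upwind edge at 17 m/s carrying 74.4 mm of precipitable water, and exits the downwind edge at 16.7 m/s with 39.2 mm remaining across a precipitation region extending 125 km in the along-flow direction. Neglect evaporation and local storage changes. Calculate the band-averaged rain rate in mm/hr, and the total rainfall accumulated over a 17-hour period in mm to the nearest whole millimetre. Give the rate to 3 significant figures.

Column moisture flux per unit crosswind length is F = V × PW.
Inflow: F_in = 17 × 74.4 = 1264.8 mm·m/s
Outflow: F_out = 16.7 × 39.2 = 654.64 mm·m/s
Steady-state rate R = (F_in − F_out)/L = (1264.8 − 654.64) / 125000 m = 4.881e-03 mm/s.
R = 4.881e-03 × 3600 = 17.6 mm/hr.
Over 17 h: total = 17.6 × 17 = 299.2 ≈ 299 mm.

R ≈ 17.6 mm/hr; total ≈ 299 mm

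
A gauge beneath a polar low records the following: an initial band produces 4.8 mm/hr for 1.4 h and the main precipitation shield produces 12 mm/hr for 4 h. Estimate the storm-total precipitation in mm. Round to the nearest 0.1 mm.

Total = Σ Rᵢ Δtᵢ = 4.8 × 1.4 + 12 × 4
      = 6.72 + 48 = 54.7 mm.

total ≈ 54.7 mm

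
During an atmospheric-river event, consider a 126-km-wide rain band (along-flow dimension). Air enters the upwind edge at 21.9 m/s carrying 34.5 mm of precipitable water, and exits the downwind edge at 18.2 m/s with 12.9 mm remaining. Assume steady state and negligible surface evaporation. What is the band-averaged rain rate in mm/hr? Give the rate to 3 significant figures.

Column moisture flux per unit crosswind length is F = V × PW.
Inflow: F_in = 21.9 × 34.5 = 755.55 mm·m/s
Outflow: F_out = 18.2 × 12.9 = 234.78 mm·m/s
Steady-state rate R = (F_in − F_out)/L = (755.55 − 234.78) / 126000 m = 4.133e-03 mm/s.
R = 4.133e-03 × 3600 = 14.9 mm/hr.

R ≈ 14.9 mm/hr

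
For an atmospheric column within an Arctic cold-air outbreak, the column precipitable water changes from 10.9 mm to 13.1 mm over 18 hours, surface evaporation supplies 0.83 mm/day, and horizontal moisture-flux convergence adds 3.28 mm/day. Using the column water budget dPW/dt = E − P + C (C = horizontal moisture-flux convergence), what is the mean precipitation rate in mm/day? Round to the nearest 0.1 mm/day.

dPW/dt = (13.1 − 10.9) mm / (18/24 day) = +2.933 mm/day.
P = E + C − dPW/dt = 0.83 + (3.28) − (+2.933) = 1.2 mm/day.

P ≈ 1.2 mm/day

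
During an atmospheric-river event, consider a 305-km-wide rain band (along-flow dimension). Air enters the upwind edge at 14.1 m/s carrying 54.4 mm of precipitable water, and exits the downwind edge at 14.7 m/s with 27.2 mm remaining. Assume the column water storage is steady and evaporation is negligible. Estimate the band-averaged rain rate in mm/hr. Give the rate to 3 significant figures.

Column moisture flux per unit crosswind length is F = V × PW.
Inflow: F_in = 14.1 × 54.4 = 767.04 mm·m/s
Outflow: F_out = 14.7 × 27.2 = 399.84 mm·m/s
Steady-state rate R = (F_in − F_out)/L = (767.04 − 399.84) / 305000 m = 1.204e-03 mm/s.
R = 1.204e-03 × 3600 = 4.33 mm/hr.

R ≈ 4.33 mm/hr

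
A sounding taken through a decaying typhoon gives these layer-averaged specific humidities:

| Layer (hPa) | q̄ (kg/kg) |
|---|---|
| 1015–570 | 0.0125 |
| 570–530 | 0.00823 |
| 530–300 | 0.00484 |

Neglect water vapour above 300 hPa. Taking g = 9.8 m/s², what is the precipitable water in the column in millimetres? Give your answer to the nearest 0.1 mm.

PW ≈ 71.5 mm

Precipitable water is the column-integrated vapour mass per unit area: PW = (1/g) Σ q̄ Δp, with q in kg/kg and Δp in Pa (1 kg/m² of water = 1 mm).
Layer 1015–570 hPa: Δp = 445 hPa = 44500 Pa, q̄ = 0.0125 kg/kg → 0.0125 × 44500 / 9.8 = 56.76 mm
Layer 570–530 hPa: Δp = 40 hPa = 4000 Pa, q̄ = 0.00823 kg/kg → 0.00823 × 4000 / 9.8 = 3.36 mm
Layer 530–300 hPa: Δp = 230 hPa = 23000 Pa, q̄ = 0.00484 kg/kg → 0.00484 × 23000 / 9.8 = 11.36 mm
PW = 56.76 + 3.36 + 11.36 = 71.48 ≈ 71.5 mm.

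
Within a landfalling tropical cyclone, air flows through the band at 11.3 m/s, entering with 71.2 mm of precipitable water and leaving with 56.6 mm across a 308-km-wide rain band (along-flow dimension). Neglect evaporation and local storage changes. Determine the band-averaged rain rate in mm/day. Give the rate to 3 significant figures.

R ≈ 46.3 mm/day

Column moisture flux per unit crosswind length is F = V × PW.
Inflow: F_in = 11.3 × 71.2 = 804.56 mm·m/s
Outflow: F_out = 11.3 × 56.6 = 639.58 mm·m/s
Steady-state rate R = (F_in − F_out)/L = (804.56 − 639.58) / 308000 m = 5.356e-04 mm/s.
R = 5.356e-04 × 3600 × 24 = 46.3 mm/day.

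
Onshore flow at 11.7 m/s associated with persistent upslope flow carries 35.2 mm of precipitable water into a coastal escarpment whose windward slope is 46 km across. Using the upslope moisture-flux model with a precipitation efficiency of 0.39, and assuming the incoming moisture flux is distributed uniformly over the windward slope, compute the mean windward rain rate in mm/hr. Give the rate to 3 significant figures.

R ≈ 12.6 mm/hr

Incoming column moisture flux per unit ridge length: F = V × PW = 11.7 × 35.2 = 411.84 mm·m/s.
Spread over the 46 km slope with efficiency ε = 0.39: R = ε·F/W = 0.39 × 411.84 / 46000 m = 3.492e-03 mm/s.
R = 3.492e-03 × 3600 = 12.6 mm/hr.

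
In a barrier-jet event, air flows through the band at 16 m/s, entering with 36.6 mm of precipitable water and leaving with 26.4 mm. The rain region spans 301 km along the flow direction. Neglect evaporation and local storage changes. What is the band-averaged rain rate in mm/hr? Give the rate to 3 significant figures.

R ≈ 1.95 mm/hr

Column moisture flux per unit crosswind length is F = V × PW.
Inflow: F_in = 16 × 36.6 = 585.6 mm·m/s
Outflow: F_out = 16 × 26.4 = 422.4 mm·m/s
Steady-state rate R = (F_in − F_out)/L = (585.6 − 422.4) / 301000 m = 5.422e-04 mm/s.
R = 5.422e-04 × 3600 = 1.95 mm/hr.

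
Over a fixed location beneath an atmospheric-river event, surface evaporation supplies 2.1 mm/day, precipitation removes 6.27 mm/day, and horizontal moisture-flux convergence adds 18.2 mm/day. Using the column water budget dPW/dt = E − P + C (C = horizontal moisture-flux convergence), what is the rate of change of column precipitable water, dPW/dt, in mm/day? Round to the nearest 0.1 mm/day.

dPW/dt ≈ 14.0 mm/day

dPW/dt = E − P + C = 2.1 − 6.27 + (18.2) = 14.0 mm/day.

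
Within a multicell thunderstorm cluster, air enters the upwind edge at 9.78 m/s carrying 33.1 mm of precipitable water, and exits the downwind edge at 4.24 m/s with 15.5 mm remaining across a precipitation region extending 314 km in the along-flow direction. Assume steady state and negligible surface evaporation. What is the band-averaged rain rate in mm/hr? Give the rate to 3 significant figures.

R ≈ 2.96 mm/hr

Column moisture flux per unit crosswind length is F = V × PW.
Inflow: F_in = 9.78 × 33.1 = 323.718 mm·m/s
Outflow: F_out = 4.24 × 15.5 = 65.72 mm·m/s
Steady-state rate R = (F_in − F_out)/L = (323.718 − 65.72) / 314000 m = 8.216e-04 mm/s.
R = 8.216e-04 × 3600 = 2.96 mm/hr.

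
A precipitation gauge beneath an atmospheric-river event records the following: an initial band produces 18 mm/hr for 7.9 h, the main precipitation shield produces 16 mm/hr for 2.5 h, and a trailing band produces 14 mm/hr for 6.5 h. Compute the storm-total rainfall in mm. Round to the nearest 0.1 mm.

total ≈ 273.2 mm

Total = Σ Rᵢ Δtᵢ = 18 × 7.9 + 16 × 2.5 + 14 × 6.5
      = 142.2 + 40 + 91 = 273.2 mm.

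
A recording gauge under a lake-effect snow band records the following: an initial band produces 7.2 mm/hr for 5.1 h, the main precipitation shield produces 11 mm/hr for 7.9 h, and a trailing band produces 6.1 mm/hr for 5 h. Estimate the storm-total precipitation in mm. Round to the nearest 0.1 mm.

Total = Σ Rᵢ Δtᵢ = 7.2 × 5.1 + 11 × 7.9 + 6.1 × 5
      = 36.72 + 86.9 + 30.5 = 154.1 mm.

total ≈ 154.1 mm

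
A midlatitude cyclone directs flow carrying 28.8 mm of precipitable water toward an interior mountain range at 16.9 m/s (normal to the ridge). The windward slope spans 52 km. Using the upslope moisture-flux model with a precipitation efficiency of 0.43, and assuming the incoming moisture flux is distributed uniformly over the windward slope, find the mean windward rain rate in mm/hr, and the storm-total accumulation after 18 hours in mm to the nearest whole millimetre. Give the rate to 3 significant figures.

Incoming column moisture flux per unit ridge length: F = V × PW = 16.9 × 28.8 = 486.72 mm·m/s.
Spread over the 52 km slope with efficiency ε = 0.43: R = ε·F/W = 0.43 × 486.72 / 52000 m = 4.025e-03 mm/s.
R = 4.025e-03 × 3600 = 14.5 mm/hr.
Over 18 h: total = 14.5 × 18 = 261 mm.

R ≈ 14.5 mm/hr; total ≈ 261 mm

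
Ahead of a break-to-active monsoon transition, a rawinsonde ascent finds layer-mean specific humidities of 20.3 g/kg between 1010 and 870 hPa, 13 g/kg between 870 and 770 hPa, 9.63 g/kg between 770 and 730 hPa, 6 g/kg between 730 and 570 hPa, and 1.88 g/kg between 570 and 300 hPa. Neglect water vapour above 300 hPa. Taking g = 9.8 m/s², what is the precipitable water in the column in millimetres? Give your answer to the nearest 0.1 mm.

Precipitable water is the column-integrated vapour mass per unit area: PW = (1/g) Σ q̄ Δp, with q in kg/kg and Δp in Pa (1 kg/m² of water = 1 mm).
Layer 1010–870 hPa: Δp = 140 hPa = 14000 Pa, q̄ = 0.0203 kg/kg → 0.0203 × 14000 / 9.8 = 29.00 mm
Layer 870–770 hPa: Δp = 100 hPa = 10000 Pa, q̄ = 0.013 kg/kg → 0.013 × 10000 / 9.8 = 13.27 mm
Layer 770–730 hPa: Δp = 40 hPa = 4000 Pa, q̄ = 0.00963 kg/kg → 0.00963 × 4000 / 9.8 = 3.93 mm
Layer 730–570 hPa: Δp = 160 hPa = 16000 Pa, q̄ = 0.006 kg/kg → 0.006 × 16000 / 9.8 = 9.80 mm
Layer 570–300 hPa: Δp = 270 hPa = 27000 Pa, q̄ = 0.00188 kg/kg → 0.00188 × 27000 / 9.8 = 5.18 mm
PW = 29.00 + 13.27 + 3.93 + 9.80 + 5.18 = 61.18 ≈ 61.2 mm.

PW ≈ 61.2 mm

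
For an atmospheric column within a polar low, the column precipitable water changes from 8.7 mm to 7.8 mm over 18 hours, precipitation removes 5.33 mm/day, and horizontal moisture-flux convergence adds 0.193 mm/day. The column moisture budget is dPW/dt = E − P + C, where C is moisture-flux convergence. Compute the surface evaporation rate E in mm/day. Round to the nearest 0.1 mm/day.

E ≈ 3.9 mm/day

dPW/dt = (7.8 − 8.7) mm / (18/24 day) = -1.200 mm/day.
E = dPW/dt + P − C = (-1.200) + 5.33 − (0.193) = 3.9 mm/day.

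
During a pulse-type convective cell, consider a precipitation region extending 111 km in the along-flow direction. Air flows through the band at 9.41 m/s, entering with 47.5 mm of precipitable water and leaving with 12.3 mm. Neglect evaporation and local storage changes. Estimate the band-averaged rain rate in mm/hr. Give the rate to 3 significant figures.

Column moisture flux per unit crosswind length is F = V × PW.
Inflow: F_in = 9.41 × 47.5 = 446.975 mm·m/s
Outflow: F_out = 9.41 × 12.3 = 115.743 mm·m/s
Steady-state rate R = (F_in − F_out)/L = (446.975 − 115.743) / 111000 m = 2.984e-03 mm/s.
R = 2.984e-03 × 3600 = 10.7 mm/hr.

R ≈ 10.7 mm/hr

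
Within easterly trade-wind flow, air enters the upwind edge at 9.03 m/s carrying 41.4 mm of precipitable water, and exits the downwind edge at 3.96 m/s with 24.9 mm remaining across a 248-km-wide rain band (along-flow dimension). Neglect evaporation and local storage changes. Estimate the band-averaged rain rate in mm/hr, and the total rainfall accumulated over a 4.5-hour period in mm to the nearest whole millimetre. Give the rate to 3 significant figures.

R ≈ 4.00 mm/hr; total ≈ 18 mm

Column moisture flux per unit crosswind length is F = V × PW.
Inflow: F_in = 9.03 × 41.4 = 373.842 mm·m/s
Outflow: F_out = 3.96 × 24.9 = 98.604 mm·m/s
Steady-state rate R = (F_in − F_out)/L = (373.842 − 98.604) / 248000 m = 1.110e-03 mm/s.
R = 1.110e-03 × 3600 = 4.00 mm/hr.
Over 4.5 h: total = 4.00 × 4.5 = 18 mm.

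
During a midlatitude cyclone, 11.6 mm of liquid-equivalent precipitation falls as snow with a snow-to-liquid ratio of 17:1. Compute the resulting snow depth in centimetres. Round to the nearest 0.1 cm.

Snow depth = liquid × ratio = 11.6 mm × 17 = 197.2 mm = 19.7 cm.

snow depth ≈ 19.7 cm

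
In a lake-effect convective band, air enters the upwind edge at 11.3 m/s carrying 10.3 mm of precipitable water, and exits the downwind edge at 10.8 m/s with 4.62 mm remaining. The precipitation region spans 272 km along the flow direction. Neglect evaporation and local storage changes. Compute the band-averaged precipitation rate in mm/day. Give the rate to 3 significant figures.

R ≈ 21.1 mm/day

Column moisture flux per unit crosswind length is F = V × PW.
Inflow: F_in = 11.3 × 10.3 = 116.39 mm·m/s
Outflow: F_out = 10.8 × 4.62 = 49.896 mm·m/s
Steady-state rate R = (F_in − F_out)/L = (116.39 − 49.896) / 272000 m = 2.445e-04 mm/s.
R = 2.445e-04 × 3600 × 24 = 21.1 mm/day.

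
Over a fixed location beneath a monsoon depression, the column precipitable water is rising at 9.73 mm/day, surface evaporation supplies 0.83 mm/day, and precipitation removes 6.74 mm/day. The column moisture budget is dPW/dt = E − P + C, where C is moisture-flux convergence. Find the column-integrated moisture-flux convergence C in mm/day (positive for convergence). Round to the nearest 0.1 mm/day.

C ≈ 15.6 mm/day

dPW/dt = +9.73 mm/day.
C = dPW/dt − E + P = (+9.73) − 0.83 + 6.74 = 15.6 mm/day.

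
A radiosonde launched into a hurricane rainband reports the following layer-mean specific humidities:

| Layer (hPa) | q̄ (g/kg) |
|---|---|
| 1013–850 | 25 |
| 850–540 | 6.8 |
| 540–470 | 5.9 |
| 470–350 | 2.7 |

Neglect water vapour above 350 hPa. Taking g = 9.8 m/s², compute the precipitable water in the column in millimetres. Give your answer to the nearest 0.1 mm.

Precipitable water is the column-integrated vapour mass per unit area: PW = (1/g) Σ q̄ Δp, with q in kg/kg and Δp in Pa (1 kg/m² of water = 1 mm).
Layer 1013–850 hPa: Δp = 163 hPa = 16300 Pa, q̄ = 0.025 kg/kg → 0.025 × 16300 / 9.8 = 41.58 mm
Layer 850–540 hPa: Δp = 310 hPa = 31000 Pa, q̄ = 0.0068 kg/kg → 0.0068 × 31000 / 9.8 = 21.51 mm
Layer 540–470 hPa: Δp = 70 hPa = 7000 Pa, q̄ = 0.0059 kg/kg → 0.0059 × 7000 / 9.8 = 4.21 mm
Layer 470–350 hPa: Δp = 120 hPa = 12000 Pa, q̄ = 0.0027 kg/kg → 0.0027 × 12000 / 9.8 = 3.31 mm
PW = 41.58 + 21.51 + 4.21 + 3.31 = 70.61 ≈ 70.6 mm.

PW ≈ 70.6 mm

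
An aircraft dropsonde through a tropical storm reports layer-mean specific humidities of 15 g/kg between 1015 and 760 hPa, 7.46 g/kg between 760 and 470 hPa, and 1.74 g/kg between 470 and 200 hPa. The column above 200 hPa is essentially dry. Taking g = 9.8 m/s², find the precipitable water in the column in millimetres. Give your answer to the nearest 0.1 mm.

Precipitable water is the column-integrated vapour mass per unit area: PW = (1/g) Σ q̄ Δp, with q in kg/kg and Δp in Pa (1 kg/m² of water = 1 mm).
Layer 1015–760 hPa: Δp = 255 hPa = 25500 Pa, q̄ = 0.015 kg/kg → 0.015 × 25500 / 9.8 = 39.03 mm
Layer 760–470 hPa: Δp = 290 hPa = 29000 Pa, q̄ = 0.00746 kg/kg → 0.00746 × 29000 / 9.8 = 22.08 mm
Layer 470–200 hPa: Δp = 270 hPa = 27000 Pa, q̄ = 0.00174 kg/kg → 0.00174 × 27000 / 9.8 = 4.79 mm
PW = 39.03 + 22.08 + 4.79 = 65.90 ≈ 65.9 mm.

PW ≈ 65.9 mm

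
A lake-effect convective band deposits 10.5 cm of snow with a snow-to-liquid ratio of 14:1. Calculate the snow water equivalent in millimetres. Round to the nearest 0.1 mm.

SWE ≈ 7.5 mm

SWE = snow depth / ratio = 10.5 cm / 14 = 0.750 cm = 7.5 mm.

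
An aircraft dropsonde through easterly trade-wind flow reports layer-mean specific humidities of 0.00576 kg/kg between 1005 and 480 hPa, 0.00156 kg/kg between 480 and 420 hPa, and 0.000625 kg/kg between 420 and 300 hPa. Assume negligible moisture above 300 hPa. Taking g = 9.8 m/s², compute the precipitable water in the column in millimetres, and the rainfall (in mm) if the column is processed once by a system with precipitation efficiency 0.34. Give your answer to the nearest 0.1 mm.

PW ≈ 32.6 mm; rainfall ≈ 11.1 mm

Precipitable water is the column-integrated vapour mass per unit area: PW = (1/g) Σ q̄ Δp, with q in kg/kg and Δp in Pa (1 kg/m² of water = 1 mm).
Layer 1005–480 hPa: Δp = 525 hPa = 52500 Pa, q̄ = 0.00576 kg/kg → 0.00576 × 52500 / 9.8 = 30.86 mm
Layer 480–420 hPa: Δp = 60 hPa = 6000 Pa, q̄ = 0.00156 kg/kg → 0.00156 × 6000 / 9.8 = 0.96 mm
Layer 420–300 hPa: Δp = 120 hPa = 12000 Pa, q̄ = 0.000625 kg/kg → 0.000625 × 12000 / 9.8 = 0.77 mm
PW = 30.86 + 0.96 + 0.77 = 32.59 ≈ 32.6 mm.
Rainfall = ε × PW = 0.34 × 32.6 = 11.1 mm.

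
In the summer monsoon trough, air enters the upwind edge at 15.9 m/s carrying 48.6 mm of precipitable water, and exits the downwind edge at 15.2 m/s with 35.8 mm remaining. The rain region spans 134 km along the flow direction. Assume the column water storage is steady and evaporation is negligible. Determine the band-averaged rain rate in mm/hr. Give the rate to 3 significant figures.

R ≈ 6.14 mm/hr

Column moisture flux per unit crosswind length is F = V × PW.
Inflow: F_in = 15.9 × 48.6 = 772.74 mm·m/s
Outflow: F_out = 15.2 × 35.8 = 544.16 mm·m/s
Steady-state rate R = (F_in − F_out)/L = (772.74 − 544.16) / 134000 m = 1.706e-03 mm/s.
R = 1.706e-03 × 3600 = 6.14 mm/hr.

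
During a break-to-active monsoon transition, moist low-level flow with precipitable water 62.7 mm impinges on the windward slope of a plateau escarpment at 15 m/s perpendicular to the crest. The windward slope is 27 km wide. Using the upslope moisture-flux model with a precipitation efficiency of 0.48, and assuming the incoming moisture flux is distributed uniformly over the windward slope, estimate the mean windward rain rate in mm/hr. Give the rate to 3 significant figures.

Incoming column moisture flux per unit ridge length: F = V × PW = 15 × 62.7 = 940.5 mm·m/s.
Spread over the 27 km slope with efficiency ε = 0.48: R = ε·F/W = 0.48 × 940.5 / 27000 m = 1.672e-02 mm/s.
R = 1.672e-02 × 3600 = 60.2 mm/hr.

R ≈ 60.2 mm/hr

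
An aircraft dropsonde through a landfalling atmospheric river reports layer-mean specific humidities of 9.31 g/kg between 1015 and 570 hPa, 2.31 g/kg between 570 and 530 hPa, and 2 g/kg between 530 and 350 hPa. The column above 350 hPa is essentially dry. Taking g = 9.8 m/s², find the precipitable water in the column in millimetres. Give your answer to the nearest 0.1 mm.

Precipitable water is the column-integrated vapour mass per unit area: PW = (1/g) Σ q̄ Δp, with q in kg/kg and Δp in Pa (1 kg/m² of water = 1 mm).
Layer 1015–570 hPa: Δp = 445 hPa = 44500 Pa, q̄ = 0.00931 kg/kg → 0.00931 × 44500 / 9.8 = 42.27 mm
Layer 570–530 hPa: Δp = 40 hPa = 4000 Pa, q̄ = 0.00231 kg/kg → 0.00231 × 4000 / 9.8 = 0.94 mm
Layer 530–350 hPa: Δp = 180 hPa = 18000 Pa, q̄ = 0.002 kg/kg → 0.002 × 18000 / 9.8 = 3.67 mm
PW = 42.27 + 0.94 + 3.67 = 46.88 ≈ 46.9 mm.

PW ≈ 46.9 mm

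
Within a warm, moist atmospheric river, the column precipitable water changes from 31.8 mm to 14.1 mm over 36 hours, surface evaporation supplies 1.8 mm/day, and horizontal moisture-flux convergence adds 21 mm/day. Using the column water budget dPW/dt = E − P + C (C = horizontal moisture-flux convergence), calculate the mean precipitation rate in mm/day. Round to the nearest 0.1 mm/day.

dPW/dt = (14.1 − 31.8) mm / (36/24 day) = -11.800 mm/day.
P = E + C − dPW/dt = 1.8 + (21) − (-11.800) = 34.6 mm/day.

P ≈ 34.6 mm/day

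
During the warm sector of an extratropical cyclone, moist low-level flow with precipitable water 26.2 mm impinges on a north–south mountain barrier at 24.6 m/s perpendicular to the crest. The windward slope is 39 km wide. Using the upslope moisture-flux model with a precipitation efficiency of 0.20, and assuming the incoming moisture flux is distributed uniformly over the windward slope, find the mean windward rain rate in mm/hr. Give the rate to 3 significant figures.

R ≈ 11.9 mm/hr

Incoming column moisture flux per unit ridge length: F = V × PW = 24.6 × 26.2 = 644.52 mm·m/s.
Spread over the 39 km slope with efficiency ε = 0.20: R = ε·F/W = 0.20 × 644.52 / 39000 m = 3.305e-03 mm/s.
R = 3.305e-03 × 3600 = 11.9 mm/hr.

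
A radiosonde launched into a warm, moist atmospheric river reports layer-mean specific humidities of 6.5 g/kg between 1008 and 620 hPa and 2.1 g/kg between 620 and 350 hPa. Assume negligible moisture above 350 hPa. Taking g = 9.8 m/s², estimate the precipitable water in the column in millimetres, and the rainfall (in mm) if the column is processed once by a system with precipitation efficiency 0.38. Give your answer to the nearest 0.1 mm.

Precipitable water is the column-integrated vapour mass per unit area: PW = (1/g) Σ q̄ Δp, with q in kg/kg and Δp in Pa (1 kg/m² of water = 1 mm).
Layer 1008–620 hPa: Δp = 388 hPa = 38800 Pa, q̄ = 0.0065 kg/kg → 0.0065 × 38800 / 9.8 = 25.73 mm
Layer 620–350 hPa: Δp = 270 hPa = 27000 Pa, q̄ = 0.0021 kg/kg → 0.0021 × 27000 / 9.8 = 5.79 mm
PW = 25.73 + 5.79 = 31.52 ≈ 31.5 mm.
Rainfall = ε × PW = 0.38 × 31.5 = 12.0 mm.

PW ≈ 31.5 mm; rainfall ≈ 12.0 mm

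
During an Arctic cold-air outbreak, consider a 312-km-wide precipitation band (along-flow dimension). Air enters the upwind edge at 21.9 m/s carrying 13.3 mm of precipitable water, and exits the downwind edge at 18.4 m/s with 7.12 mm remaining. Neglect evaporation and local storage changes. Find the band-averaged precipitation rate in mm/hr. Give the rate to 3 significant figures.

R ≈ 1.85 mm/hr

Column moisture flux per unit crosswind length is F = V × PW.
Inflow: F_in = 21.9 × 13.3 = 291.27 mm·m/s
Outflow: F_out = 18.4 × 7.12 = 131.008 mm·m/s
Steady-state rate R = (F_in − F_out)/L = (291.27 − 131.008) / 312000 m = 5.137e-04 mm/s.
R = 5.137e-04 × 3600 = 1.85 mm/hr.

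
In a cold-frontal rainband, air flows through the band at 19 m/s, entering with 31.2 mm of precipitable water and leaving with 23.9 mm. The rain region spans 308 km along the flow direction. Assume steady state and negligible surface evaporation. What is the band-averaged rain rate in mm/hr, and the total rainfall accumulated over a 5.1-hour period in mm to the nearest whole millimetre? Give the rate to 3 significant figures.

Column moisture flux per unit crosswind length is F = V × PW.
Inflow: F_in = 19 × 31.2 = 592.8 mm·m/s
Outflow: F_out = 19 × 23.9 = 454.1 mm·m/s
Steady-state rate R = (F_in − F_out)/L = (592.8 − 454.1) / 308000 m = 4.503e-04 mm/s.
R = 4.503e-04 × 3600 = 1.62 mm/hr.
Over 5.1 h: total = 1.62 × 5.1 = 8.262 ≈ 8 mm.

R ≈ 1.62 mm/hr; total ≈ 8 mm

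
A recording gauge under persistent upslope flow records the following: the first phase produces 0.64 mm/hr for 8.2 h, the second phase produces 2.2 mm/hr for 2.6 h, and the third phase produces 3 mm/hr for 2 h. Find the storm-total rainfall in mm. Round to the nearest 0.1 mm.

Total = Σ Rᵢ Δtᵢ = 0.64 × 8.2 + 2.2 × 2.6 + 3 × 2
      = 5.248 + 5.72 + 6 = 17.0 mm.

total ≈ 17.0 mm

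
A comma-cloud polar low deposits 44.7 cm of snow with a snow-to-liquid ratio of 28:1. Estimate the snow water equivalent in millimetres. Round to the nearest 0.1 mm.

SWE ≈ 16.0 mm

SWE = snow depth / ratio = 44.7 cm / 28 = 1.596 cm = 16.0 mm.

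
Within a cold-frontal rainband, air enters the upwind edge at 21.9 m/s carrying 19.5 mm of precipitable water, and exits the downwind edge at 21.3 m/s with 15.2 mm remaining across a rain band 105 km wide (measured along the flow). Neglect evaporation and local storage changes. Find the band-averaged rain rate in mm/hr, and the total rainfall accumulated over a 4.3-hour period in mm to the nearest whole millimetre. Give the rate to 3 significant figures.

R ≈ 3.54 mm/hr; total ≈ 15 mm

Column moisture flux per unit crosswind length is F = V × PW.
Inflow: F_in = 21.9 × 19.5 = 427.05 mm·m/s
Outflow: F_out = 21.3 × 15.2 = 323.76 mm·m/s
Steady-state rate R = (F_in − F_out)/L = (427.05 − 323.76) / 105000 m = 9.837e-04 mm/s.
R = 9.837e-04 × 3600 = 3.54 mm/hr.
Over 4.3 h: total = 3.54 × 4.3 = 15.222 ≈ 15 mm.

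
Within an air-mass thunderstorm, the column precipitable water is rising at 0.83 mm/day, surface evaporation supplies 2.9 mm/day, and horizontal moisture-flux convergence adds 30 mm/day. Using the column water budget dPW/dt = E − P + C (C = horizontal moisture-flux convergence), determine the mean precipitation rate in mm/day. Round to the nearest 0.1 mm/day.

dPW/dt = +0.83 mm/day.
P = E + C − dPW/dt = 2.9 + (30) − (+0.83) = 32.1 mm/day.

P ≈ 32.1 mm/day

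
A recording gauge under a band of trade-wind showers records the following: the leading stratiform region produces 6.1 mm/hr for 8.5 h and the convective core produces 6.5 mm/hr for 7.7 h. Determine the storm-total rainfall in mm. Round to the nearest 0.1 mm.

Total = Σ Rᵢ Δtᵢ = 6.1 × 8.5 + 6.5 × 7.7
      = 51.85 + 50.05 = 101.9 mm.

total ≈ 101.9 mm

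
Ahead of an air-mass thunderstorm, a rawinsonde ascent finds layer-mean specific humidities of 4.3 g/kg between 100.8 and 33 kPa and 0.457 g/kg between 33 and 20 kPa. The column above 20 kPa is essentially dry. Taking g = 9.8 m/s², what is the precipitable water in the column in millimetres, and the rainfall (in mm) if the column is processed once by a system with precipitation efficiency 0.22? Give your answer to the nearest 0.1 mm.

Precipitable water is the column-integrated vapour mass per unit area: PW = (1/g) Σ q̄ Δp, with q in kg/kg and Δp in Pa (1 kg/m² of water = 1 mm).
Layer 100.8–33 kPa: Δp = 678 hPa = 67800 Pa, q̄ = 0.0043 kg/kg → 0.0043 × 67800 / 9.8 = 29.75 mm
Layer 33–20 kPa: Δp = 130 hPa = 13000 Pa, q̄ = 0.000457 kg/kg → 0.000457 × 13000 / 9.8 = 0.61 mm
PW = 29.75 + 0.61 = 30.36 ≈ 30.4 mm.
Rainfall = ε × PW = 0.22 × 30.4 = 6.7 mm.

PW ≈ 30.4 mm; rainfall ≈ 6.7 mm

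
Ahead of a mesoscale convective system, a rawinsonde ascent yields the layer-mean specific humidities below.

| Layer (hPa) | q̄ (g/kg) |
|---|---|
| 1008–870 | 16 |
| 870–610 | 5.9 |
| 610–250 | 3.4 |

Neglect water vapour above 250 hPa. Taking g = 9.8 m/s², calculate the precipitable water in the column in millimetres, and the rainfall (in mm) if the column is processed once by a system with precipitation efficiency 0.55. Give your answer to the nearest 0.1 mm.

Precipitable water is the column-integrated vapour mass per unit area: PW = (1/g) Σ q̄ Δp, with q in kg/kg and Δp in Pa (1 kg/m² of water = 1 mm).
Layer 1008–870 hPa: Δp = 138 hPa = 13800 Pa, q̄ = 0.016 kg/kg → 0.016 × 13800 / 9.8 = 22.53 mm
Layer 870–610 hPa: Δp = 260 hPa = 26000 Pa, q̄ = 0.0059 kg/kg → 0.0059 × 26000 / 9.8 = 15.65 mm
Layer 610–250 hPa: Δp = 360 hPa = 36000 Pa, q̄ = 0.0034 kg/kg → 0.0034 × 36000 / 9.8 = 12.49 mm
PW = 22.53 + 15.65 + 12.49 = 50.67 ≈ 50.7 mm.
Rainfall = ε × PW = 0.55 × 50.7 = 27.9 mm.

PW ≈ 50.7 mm; rainfall ≈ 27.9 mm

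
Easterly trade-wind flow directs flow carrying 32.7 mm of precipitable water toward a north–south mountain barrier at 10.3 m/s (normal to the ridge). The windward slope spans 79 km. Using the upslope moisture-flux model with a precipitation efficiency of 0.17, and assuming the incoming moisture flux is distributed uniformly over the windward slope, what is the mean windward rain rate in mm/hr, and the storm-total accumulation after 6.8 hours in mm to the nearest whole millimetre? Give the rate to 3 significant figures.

R ≈ 2.61 mm/hr; total ≈ 18 mm

Incoming column moisture flux per unit ridge length: F = V × PW = 10.3 × 32.7 = 336.81 mm·m/s.
Spread over the 79 km slope with efficiency ε = 0.17: R = ε·F/W = 0.17 × 336.81 / 79000 m = 7.248e-04 mm/s.
R = 7.248e-04 × 3600 = 2.61 mm/hr.
Over 6.8 h: total = 2.61 × 6.8 = 17.748 ≈ 18 mm.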